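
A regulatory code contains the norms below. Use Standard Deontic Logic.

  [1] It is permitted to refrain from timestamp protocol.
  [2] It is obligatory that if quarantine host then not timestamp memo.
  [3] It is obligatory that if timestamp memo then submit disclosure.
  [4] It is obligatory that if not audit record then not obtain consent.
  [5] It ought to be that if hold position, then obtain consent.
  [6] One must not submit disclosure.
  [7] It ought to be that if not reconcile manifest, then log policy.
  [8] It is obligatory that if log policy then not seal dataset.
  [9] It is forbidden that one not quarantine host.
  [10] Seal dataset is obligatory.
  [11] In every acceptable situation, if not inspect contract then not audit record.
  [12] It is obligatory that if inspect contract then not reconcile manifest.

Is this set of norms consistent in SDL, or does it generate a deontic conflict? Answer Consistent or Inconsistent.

Premise 3 is O(timestamp_memo → submit_disclosure), but O(timestamp_memo) is not derivable from the premises, so it does not yield O(submit_disclosure).
So O(submit_disclosure) is not derivable, and the apparent clash with O(¬submit_disclosure) does not arise.
A world satisfying every obligation exists (e.g. audit_record=false, hold_position=false, inspect_contract=false, log_policy=false, obtain_consent=false, quarantine_host=true, reconcile_manifest=true, seal_dataset=true, submit_disclosure=false, timestamp_memo=false, timestamp_protocol=false); no atom is both obligatory and forbidden, so the set is consistent.

Consistent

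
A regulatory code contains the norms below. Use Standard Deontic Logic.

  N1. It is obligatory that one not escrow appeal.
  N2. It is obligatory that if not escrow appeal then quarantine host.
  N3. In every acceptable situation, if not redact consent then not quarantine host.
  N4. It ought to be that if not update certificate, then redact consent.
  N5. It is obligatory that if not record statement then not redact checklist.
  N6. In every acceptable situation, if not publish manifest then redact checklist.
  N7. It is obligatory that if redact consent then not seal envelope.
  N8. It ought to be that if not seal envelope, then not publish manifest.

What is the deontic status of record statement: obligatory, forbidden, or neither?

Premise 1 gives O(¬escrow_appeal).
Premise 2 is O(¬escrow_appeal → quarantine_host); since O(¬escrow_appeal), deontic closure gives O(quarantine_host).
Premise 3 is O(¬redact_consent → ¬quarantine_host); contrapositively O(quarantine_host → redact_consent). Since O(quarantine_host) holds, K gives O(redact_consent).
Premise 7 is O(redact_consent → ¬seal_envelope); since O(redact_consent), deontic closure gives O(¬seal_envelope).
Applying K to premise 8 (O(¬seal_envelope → ¬publish_manifest)) and O(¬seal_envelope) yields O(¬publish_manifest).
With premise 6, O(¬publish_manifest → redact_checklist), the K-axiom yields O(redact_checklist).
Premise 5 is O(¬record_statement → ¬redact_checklist); contrapositively O(redact_checklist → record_statement). Since O(redact_checklist) holds, K gives O(record_statement).
Premise 4 does not contribute to this derivation.
Hence record_statement is obligatory.

Obligatory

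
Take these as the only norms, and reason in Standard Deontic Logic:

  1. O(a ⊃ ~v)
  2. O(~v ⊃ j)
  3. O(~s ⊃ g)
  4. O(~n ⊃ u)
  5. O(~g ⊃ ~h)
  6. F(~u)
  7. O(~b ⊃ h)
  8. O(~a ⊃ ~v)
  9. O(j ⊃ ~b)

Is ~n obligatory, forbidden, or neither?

Premise 4 is O(~n ⊃ u); even if O(u) held, inferring O(~n) would be affirming the consequent — invalid.
No premise or chain of K-axiom applications forces O(~n), and none forces O(n). So ~n is neither obligatory nor forbidden under these norms.

Neither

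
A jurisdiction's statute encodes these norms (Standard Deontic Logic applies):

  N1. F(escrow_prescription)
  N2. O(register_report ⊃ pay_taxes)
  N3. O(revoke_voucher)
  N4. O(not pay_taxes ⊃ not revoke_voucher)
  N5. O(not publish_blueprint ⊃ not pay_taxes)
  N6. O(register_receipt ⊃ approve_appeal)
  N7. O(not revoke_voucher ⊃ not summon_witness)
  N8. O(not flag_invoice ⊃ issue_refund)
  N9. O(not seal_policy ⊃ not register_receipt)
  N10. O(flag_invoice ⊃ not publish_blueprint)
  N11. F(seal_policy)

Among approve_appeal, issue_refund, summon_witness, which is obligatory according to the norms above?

From premise 3 we have O(revoke_voucher).
Premise 4 is O(not pay_taxes ⊃ not revoke_voucher); contrapositively O(revoke_voucher ⊃ pay_taxes). Since O(revoke_voucher) holds, K gives O(pay_taxes).
Premise 5, O(not publish_blueprint ⊃ not pay_taxes), contraposes to O(pay_taxes ⊃ publish_blueprint); with O(pay_taxes) we get O(publish_blueprint).
Premise 10 is O(flag_invoice ⊃ not publish_blueprint); contrapositively O(publish_blueprint ⊃ not flag_invoice). Since O(publish_blueprint) holds, K gives O(not flag_invoice).
With premise 8, O(not flag_invoice ⊃ issue_refund), the K-axiom yields O(issue_refund).
So O(issue_refund) holds — issue_refund is obligatory. None of the other listed options is made obligatory by any chain of premises.

issue_refund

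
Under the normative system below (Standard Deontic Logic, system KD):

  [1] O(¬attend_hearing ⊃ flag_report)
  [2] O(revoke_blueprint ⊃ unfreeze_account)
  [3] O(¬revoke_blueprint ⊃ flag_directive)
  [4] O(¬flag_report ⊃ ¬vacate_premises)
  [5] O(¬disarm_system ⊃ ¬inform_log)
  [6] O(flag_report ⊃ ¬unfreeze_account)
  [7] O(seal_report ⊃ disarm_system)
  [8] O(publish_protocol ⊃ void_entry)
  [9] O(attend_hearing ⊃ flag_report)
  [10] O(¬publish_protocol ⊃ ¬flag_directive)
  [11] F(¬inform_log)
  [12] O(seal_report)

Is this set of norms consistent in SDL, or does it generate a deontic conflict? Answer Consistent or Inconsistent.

Consistent

Premise 5 is O(¬disarm_system ⊃ ¬inform_log), but O(¬disarm_system) is not derivable from the premises, so it does not yield O(¬inform_log).
So O(¬inform_log) is not derivable, and the apparent clash with O(inform_log) does not arise.
A world satisfying every obligation exists (e.g. attend_hearing=false, disarm_system=true, flag_directive=true, flag_report=true, inform_log=true, publish_protocol=true, revoke_blueprint=false, seal_report=true, unfreeze_account=false, vacate_premises=false, void_entry=true); no atom is both obligatory and forbidden, so the set is consistent.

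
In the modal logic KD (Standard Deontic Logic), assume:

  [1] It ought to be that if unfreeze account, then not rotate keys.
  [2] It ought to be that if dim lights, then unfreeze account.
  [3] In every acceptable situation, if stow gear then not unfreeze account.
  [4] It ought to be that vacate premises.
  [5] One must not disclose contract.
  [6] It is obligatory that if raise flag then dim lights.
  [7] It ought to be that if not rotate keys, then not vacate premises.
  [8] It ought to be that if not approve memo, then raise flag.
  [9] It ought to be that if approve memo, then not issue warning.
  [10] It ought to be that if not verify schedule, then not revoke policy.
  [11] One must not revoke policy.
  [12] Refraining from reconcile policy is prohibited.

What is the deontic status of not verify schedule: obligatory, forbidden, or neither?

Neither

Premise 10 is O(¬verify_schedule → ¬revoke_policy); even if O(¬revoke_policy) held, inferring O(¬verify_schedule) would be affirming the consequent — invalid.
No premise or chain of K-axiom applications forces O(¬verify_schedule), and none forces O(verify_schedule). So ¬verify_schedule is neither obligatory nor forbidden under these norms.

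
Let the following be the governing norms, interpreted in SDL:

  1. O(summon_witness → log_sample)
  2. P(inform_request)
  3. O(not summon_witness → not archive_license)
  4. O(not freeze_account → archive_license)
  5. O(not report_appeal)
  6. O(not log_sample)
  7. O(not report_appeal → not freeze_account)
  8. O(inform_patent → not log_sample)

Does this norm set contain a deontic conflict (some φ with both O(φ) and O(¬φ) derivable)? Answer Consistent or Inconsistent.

Inconsistent

Premise 6 gives O(not log_sample).
The contrapositive of premise 1 (O(summon_witness → log_sample)) is O(not log_sample → not summon_witness), and O(not log_sample) is already established, so O(not summon_witness).
With premise 3, O(not summon_witness → not archive_license), the K-axiom yields O(not archive_license).
Premise 4 is O(not freeze_account → archive_license); contrapositively O(not archive_license → freeze_account). Since O(not archive_license) holds, K gives O(freeze_account).
Premise 7, O(not report_appeal → not freeze_account), contraposes to O(freeze_account → report_appeal); with O(freeze_account) we get O(report_appeal).
However, premise 5 gives O(not report_appeal).
We now have both O(report_appeal) and O(not report_appeal) — report_appeal is simultaneously obligatory and forbidden, violating the D-axiom.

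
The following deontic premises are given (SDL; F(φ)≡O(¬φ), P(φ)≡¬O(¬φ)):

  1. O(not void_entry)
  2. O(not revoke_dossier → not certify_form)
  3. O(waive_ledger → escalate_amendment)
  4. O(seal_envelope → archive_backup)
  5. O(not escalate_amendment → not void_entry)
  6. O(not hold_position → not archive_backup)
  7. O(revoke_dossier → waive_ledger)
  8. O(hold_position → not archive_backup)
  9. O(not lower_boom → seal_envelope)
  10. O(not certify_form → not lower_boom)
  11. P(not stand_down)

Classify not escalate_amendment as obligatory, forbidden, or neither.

By case analysis on not hold_position: premise 6 gives O(not hold_position → not archive_backup) and premise 8 gives O(hold_position → not archive_backup), so O(not archive_backup) either way.
Premise 4, O(seal_envelope → archive_backup), contraposes to O(not archive_backup → not seal_envelope); with O(not archive_backup) we get O(not seal_envelope).
Premise 9 is O(not lower_boom → seal_envelope); contrapositively O(not seal_envelope → lower_boom). Since O(not seal_envelope) holds, K gives O(lower_boom).
Premise 10, O(not certify_form → not lower_boom), contraposes to O(lower_boom → certify_form); with O(lower_boom) we get O(certify_form).
Premise 2 is O(not revoke_dossier → not certify_form); contrapositively O(certify_form → revoke_dossier). Since O(certify_form) holds, K gives O(revoke_dossier).
Applying K to premise 7 (O(revoke_dossier → waive_ledger)) and O(revoke_dossier) yields O(waive_ledger).
With premise 3, O(waive_ledger → escalate_amendment), the K-axiom yields O(escalate_amendment).
Premises 1, 5, 11 do not contribute to this derivation.
Thus O(escalate_amendment), which is F(not escalate_amendment): not escalate_amendment is forbidden.

Forbidden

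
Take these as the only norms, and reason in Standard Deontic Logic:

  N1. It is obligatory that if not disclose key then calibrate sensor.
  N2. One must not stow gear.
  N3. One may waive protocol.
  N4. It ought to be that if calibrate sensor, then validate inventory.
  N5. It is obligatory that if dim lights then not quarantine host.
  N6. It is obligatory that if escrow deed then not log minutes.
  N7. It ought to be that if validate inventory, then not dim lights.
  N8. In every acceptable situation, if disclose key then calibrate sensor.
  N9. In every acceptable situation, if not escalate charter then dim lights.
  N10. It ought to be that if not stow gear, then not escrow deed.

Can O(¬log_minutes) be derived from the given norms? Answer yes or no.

No

Premise 6 is O(escrow_deed → ¬log_minutes), but O(escrow_deed) is not derivable from the premises, so it does not yield O(¬log_minutes).
No other premise forces O(¬log_minutes). An ideal world satisfying every premise can still have ¬log_minutes false, so O(¬log_minutes) is not derivable.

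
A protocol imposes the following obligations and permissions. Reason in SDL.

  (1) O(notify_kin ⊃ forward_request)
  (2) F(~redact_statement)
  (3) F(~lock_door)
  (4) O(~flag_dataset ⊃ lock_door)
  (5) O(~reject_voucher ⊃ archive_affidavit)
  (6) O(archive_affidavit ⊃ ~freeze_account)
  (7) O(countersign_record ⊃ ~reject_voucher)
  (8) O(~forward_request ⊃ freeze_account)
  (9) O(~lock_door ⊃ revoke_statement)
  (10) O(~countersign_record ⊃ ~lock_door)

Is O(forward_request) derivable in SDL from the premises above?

Yes

Premise 3, F(~lock_door), is equivalent to O(lock_door).
The contrapositive of premise 10 (O(~countersign_record ⊃ ~lock_door)) is O(lock_door ⊃ countersign_record), and O(lock_door) is already established, so O(countersign_record).
From O(countersign_record) and premise 7, O(countersign_record ⊃ ~reject_voucher), we obtain O(~reject_voucher).
With premise 5, O(~reject_voucher ⊃ archive_affidavit), the K-axiom yields O(archive_affidavit).
Premise 6 is O(archive_affidavit ⊃ ~freeze_account); since O(archive_affidavit), deontic closure gives O(~freeze_account).
Premise 8 is O(~forward_request ⊃ freeze_account); contrapositively O(~freeze_account ⊃ forward_request). Since O(~freeze_account) holds, K gives O(forward_request).
Premises 1, 2, 4, 9 do not contribute to this derivation.
So O(forward_request) follows.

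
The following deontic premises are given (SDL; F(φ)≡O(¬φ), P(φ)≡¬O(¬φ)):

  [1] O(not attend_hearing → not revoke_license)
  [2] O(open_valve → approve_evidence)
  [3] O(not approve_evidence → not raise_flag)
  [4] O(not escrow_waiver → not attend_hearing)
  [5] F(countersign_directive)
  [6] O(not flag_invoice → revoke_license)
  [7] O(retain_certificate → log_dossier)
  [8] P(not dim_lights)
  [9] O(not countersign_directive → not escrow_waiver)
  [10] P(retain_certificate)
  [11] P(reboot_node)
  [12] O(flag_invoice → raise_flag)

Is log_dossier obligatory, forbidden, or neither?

Neither

Premise 7 is O(retain_certificate → log_dossier), but O(retain_certificate) is not derivable from the premises (the permission P(retain_certificate) asserts only not O(not retain_certificate), not O(retain_certificate)), so it does not yield O(log_dossier).
No premise or chain of K-axiom applications forces O(log_dossier), and none forces O(not log_dossier). So log_dossier is neither obligatory nor forbidden under these norms.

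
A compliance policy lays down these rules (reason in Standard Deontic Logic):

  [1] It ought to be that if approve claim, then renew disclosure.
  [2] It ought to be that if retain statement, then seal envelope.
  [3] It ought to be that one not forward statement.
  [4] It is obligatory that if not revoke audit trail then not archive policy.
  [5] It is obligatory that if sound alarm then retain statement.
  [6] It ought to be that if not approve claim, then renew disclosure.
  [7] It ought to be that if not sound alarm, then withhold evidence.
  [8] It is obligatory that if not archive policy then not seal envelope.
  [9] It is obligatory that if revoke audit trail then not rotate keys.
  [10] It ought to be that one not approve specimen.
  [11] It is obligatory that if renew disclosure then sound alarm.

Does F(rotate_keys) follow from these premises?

Yes

Premises 6 and 1 cover both cases: O(¬approve_claim → renew_disclosure) and O(approve_claim → renew_disclosure). Since ¬approve_claim ∨ approve_claim is a tautology, O(renew_disclosure) follows.
With premise 11, O(renew_disclosure → sound_alarm), the K-axiom yields O(sound_alarm).
With premise 5, O(sound_alarm → retain_statement), the K-axiom yields O(retain_statement).
From O(retain_statement) and premise 2, O(retain_statement → seal_envelope), we obtain O(seal_envelope).
Premise 8 is O(¬archive_policy → ¬seal_envelope); contrapositively O(seal_envelope → archive_policy). Since O(seal_envelope) holds, K gives O(archive_policy).
Premise 4, O(¬revoke_audit_trail → ¬archive_policy), contraposes to O(archive_policy → revoke_audit_trail); with O(archive_policy) we get O(revoke_audit_trail).
From O(revoke_audit_trail) and premise 9, O(revoke_audit_trail → ¬rotate_keys), we obtain O(¬rotate_keys).
Premises 3, 7, 10 do not contribute to this derivation.
So O(¬rotate_keys) holds, i.e. F(rotate_keys). The claim follows.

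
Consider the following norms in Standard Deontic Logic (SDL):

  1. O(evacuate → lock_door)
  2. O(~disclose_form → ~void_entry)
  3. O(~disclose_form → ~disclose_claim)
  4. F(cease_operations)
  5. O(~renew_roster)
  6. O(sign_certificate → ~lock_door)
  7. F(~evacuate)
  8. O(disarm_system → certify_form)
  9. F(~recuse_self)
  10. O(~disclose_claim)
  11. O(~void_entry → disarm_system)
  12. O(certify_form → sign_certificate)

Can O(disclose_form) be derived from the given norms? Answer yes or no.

F(~evacuate) at premise 7 means O(evacuate).
With premise 1, O(evacuate → lock_door), the K-axiom yields O(lock_door).
Premise 6 is O(sign_certificate → ~lock_door); contrapositively O(lock_door → ~sign_certificate). Since O(lock_door) holds, K gives O(~sign_certificate).
Premise 12, O(certify_form → sign_certificate), contraposes to O(~sign_certificate → ~certify_form); with O(~sign_certificate) we get O(~certify_form).
Premise 8 is O(disarm_system → certify_form); contrapositively O(~certify_form → ~disarm_system). Since O(~certify_form) holds, K gives O(~disarm_system).
The contrapositive of premise 11 (O(~void_entry → disarm_system)) is O(~disarm_system → void_entry), and O(~disarm_system) is already established, so O(void_entry).
Premise 2, O(~disclose_form → ~void_entry), contraposes to O(void_entry → disclose_form); with O(void_entry) we get O(disclose_form).
Premises 3, 4, 5, 9, 10 do not contribute to this derivation.
So O(disclose_form) follows.

Yes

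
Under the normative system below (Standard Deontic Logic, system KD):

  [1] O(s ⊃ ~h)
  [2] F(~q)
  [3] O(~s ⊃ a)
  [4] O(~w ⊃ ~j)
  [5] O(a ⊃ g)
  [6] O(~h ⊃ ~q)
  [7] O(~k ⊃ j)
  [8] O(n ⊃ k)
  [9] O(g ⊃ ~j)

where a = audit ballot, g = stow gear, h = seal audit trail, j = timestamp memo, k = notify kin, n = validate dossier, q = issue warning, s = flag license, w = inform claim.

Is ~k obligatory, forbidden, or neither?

Premise 2 is F(~q), i.e. O(q).
Premise 6 is O(~h ⊃ ~q); contrapositively O(q ⊃ h). Since O(q) holds, K gives O(h).
Premise 1 is O(s ⊃ ~h); contrapositively O(h ⊃ ~s). Since O(h) holds, K gives O(~s).
Premise 3 is O(~s ⊃ a); since O(~s), deontic closure gives O(a).
With premise 5, O(a ⊃ g), the K-axiom yields O(g).
Premise 9 is O(g ⊃ ~j); since O(g), deontic closure gives O(~j).
The contrapositive of premise 7 (O(~k ⊃ j)) is O(~j ⊃ k), and O(~j) is already established, so O(k).
Premises 4, 8 do not contribute to this derivation.
Thus O(k), which is F(~k): ~k is forbidden.

Forbidden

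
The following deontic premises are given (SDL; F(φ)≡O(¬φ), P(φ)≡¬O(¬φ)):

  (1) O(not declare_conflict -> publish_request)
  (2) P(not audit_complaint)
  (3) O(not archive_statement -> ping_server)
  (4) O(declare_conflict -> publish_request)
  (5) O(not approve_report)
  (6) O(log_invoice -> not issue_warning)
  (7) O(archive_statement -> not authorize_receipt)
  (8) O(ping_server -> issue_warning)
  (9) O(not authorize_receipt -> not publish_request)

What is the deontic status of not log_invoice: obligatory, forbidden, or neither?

Obligatory

Premises 4 and 1 are O(declare_conflict -> publish_request) and O(not declare_conflict -> publish_request); every ideal world satisfies declare_conflict or not declare_conflict, so in either case publish_request holds — hence O(publish_request).
The contrapositive of premise 9 (O(not authorize_receipt -> not publish_request)) is O(publish_request -> authorize_receipt), and O(publish_request) is already established, so O(authorize_receipt).
Premise 7 is O(archive_statement -> not authorize_receipt); contrapositively O(authorize_receipt -> not archive_statement). Since O(authorize_receipt) holds, K gives O(not archive_statement).
With premise 3, O(not archive_statement -> ping_server), the K-axiom yields O(ping_server).
Applying K to premise 8 (O(ping_server -> issue_warning)) and O(ping_server) yields O(issue_warning).
Premise 6 is O(log_invoice -> not issue_warning); contrapositively O(issue_warning -> not log_invoice). Since O(issue_warning) holds, K gives O(not log_invoice).
Premises 2, 5 do not contribute to this derivation.
Hence not log_invoice is obligatory.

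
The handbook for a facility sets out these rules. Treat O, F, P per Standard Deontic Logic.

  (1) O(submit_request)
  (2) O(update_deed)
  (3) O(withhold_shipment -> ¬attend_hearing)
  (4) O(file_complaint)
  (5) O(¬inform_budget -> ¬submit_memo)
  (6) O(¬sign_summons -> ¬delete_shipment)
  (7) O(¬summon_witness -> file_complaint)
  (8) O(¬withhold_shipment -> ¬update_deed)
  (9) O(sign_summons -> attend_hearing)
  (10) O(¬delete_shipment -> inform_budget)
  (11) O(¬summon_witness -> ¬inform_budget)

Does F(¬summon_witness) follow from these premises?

Premise 2 gives O(update_deed).
Premise 8 is O(¬withhold_shipment -> ¬update_deed); contrapositively O(update_deed -> withhold_shipment). Since O(update_deed) holds, K gives O(withhold_shipment).
With premise 3, O(withhold_shipment -> ¬attend_hearing), the K-axiom yields O(¬attend_hearing).
Premise 9 is O(sign_summons -> attend_hearing); contrapositively O(¬attend_hearing -> ¬sign_summons). Since O(¬attend_hearing) holds, K gives O(¬sign_summons).
From O(¬sign_summons) and premise 6, O(¬sign_summons -> ¬delete_shipment), we obtain O(¬delete_shipment).
With premise 10, O(¬delete_shipment -> inform_budget), the K-axiom yields O(inform_budget).
Premise 11 is O(¬summon_witness -> ¬inform_budget); contrapositively O(inform_budget -> summon_witness). Since O(inform_budget) holds, K gives O(summon_witness).
Premises 1, 4, 5, 7 do not contribute to this derivation.
So O(summon_witness) holds, i.e. F(¬summon_witness). The claim follows.

Yes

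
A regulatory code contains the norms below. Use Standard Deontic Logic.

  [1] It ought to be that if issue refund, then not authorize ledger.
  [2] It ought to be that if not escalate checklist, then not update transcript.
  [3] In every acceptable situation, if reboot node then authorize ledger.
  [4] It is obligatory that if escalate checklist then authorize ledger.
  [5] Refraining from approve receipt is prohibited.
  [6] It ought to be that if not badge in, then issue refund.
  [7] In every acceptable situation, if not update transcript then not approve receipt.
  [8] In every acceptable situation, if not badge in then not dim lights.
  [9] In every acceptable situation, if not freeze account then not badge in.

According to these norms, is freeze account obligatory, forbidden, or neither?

Premise 5 is F(¬approve_receipt), i.e. O(approve_receipt).
Premise 7 is O(¬update_transcript → ¬approve_receipt); contrapositively O(approve_receipt → update_transcript). Since O(approve_receipt) holds, K gives O(update_transcript).
The contrapositive of premise 2 (O(¬escalate_checklist → ¬update_transcript)) is O(update_transcript → escalate_checklist), and O(update_transcript) is already established, so O(escalate_checklist).
Premise 4 is O(escalate_checklist → authorize_ledger); since O(escalate_checklist), deontic closure gives O(authorize_ledger).
Premise 1, O(issue_refund → ¬authorize_ledger), contraposes to O(authorize_ledger → ¬issue_refund); with O(authorize_ledger) we get O(¬issue_refund).
Premise 6 is O(¬badge_in → issue_refund); contrapositively O(¬issue_refund → badge_in). Since O(¬issue_refund) holds, K gives O(badge_in).
Premise 9, O(¬freeze_account → ¬badge_in), contraposes to O(badge_in → freeze_account); with O(badge_in) we get O(freeze_account).
Premises 3, 8 do not contribute to this derivation.
Hence freeze_account is obligatory.

Obligatory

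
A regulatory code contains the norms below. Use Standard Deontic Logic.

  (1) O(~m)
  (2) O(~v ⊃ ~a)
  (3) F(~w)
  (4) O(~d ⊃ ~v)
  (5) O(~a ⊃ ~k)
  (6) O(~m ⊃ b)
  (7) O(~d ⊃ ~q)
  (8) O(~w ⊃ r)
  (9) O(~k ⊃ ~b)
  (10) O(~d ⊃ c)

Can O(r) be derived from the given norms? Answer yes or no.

No

Premise 8 is O(~w ⊃ r), but O(~w) is not derivable from the premises, so it does not yield O(r).
No other premise forces O(r). An ideal world satisfying every premise can still have r false, so O(r) is not derivable.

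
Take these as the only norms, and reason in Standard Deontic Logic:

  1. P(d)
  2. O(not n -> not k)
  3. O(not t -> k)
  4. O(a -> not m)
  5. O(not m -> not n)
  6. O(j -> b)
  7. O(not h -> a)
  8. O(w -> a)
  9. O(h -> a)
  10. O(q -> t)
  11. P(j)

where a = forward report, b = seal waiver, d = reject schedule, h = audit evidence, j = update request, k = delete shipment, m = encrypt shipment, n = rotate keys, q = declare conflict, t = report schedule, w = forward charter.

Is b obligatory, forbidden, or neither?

Premise 6 is O(j -> b), but O(j) is not derivable from the premises (the permission P(j) asserts only not O(not j), not O(j)), so it does not yield O(b).
No premise or chain of K-axiom applications forces O(b), and none forces O(not b). So b is neither obligatory nor forbidden under these norms.

Neither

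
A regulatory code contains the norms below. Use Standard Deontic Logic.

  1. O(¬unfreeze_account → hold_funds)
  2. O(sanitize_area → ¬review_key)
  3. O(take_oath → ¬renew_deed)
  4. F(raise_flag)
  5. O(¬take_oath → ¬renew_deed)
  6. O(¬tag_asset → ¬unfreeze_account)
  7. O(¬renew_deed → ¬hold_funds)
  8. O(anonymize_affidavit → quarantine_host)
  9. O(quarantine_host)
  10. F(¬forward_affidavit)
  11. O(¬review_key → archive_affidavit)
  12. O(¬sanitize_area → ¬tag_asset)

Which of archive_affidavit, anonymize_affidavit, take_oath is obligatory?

Premises 3 and 5 cover both cases: O(take_oath → ¬renew_deed) and O(¬take_oath → ¬renew_deed). Since take_oath ∨ ¬take_oath is a tautology, O(¬renew_deed) follows.
Applying K to premise 7 (O(¬renew_deed → ¬hold_funds)) and O(¬renew_deed) yields O(¬hold_funds).
Premise 1, O(¬unfreeze_account → hold_funds), contraposes to O(¬hold_funds → unfreeze_account); with O(¬hold_funds) we get O(unfreeze_account).
Premise 6 is O(¬tag_asset → ¬unfreeze_account); contrapositively O(unfreeze_account → tag_asset). Since O(unfreeze_account) holds, K gives O(tag_asset).
The contrapositive of premise 12 (O(¬sanitize_area → ¬tag_asset)) is O(tag_asset → sanitize_area), and O(tag_asset) is already established, so O(sanitize_area).
Applying K to premise 2 (O(sanitize_area → ¬review_key)) and O(sanitize_area) yields O(¬review_key).
Applying K to premise 11 (O(¬review_key → archive_affidavit)) and O(¬review_key) yields O(archive_affidavit).
So O(archive_affidavit) holds — archive_affidavit is obligatory. None of the other listed options is made obligatory by any chain of premises.

archive_affidavit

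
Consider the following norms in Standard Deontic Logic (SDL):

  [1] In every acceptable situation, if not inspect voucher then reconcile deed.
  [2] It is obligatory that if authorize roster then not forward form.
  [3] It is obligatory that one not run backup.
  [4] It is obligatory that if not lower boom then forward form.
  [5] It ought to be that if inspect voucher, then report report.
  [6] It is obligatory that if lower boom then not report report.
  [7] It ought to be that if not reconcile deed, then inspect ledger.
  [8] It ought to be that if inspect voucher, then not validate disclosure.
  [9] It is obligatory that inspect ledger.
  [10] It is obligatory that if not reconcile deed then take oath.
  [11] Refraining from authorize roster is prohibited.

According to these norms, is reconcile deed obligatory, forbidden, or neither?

Obligatory

Premise 11, F(¬authorize_roster), is equivalent to O(authorize_roster).
With premise 2, O(authorize_roster → ¬forward_form), the K-axiom yields O(¬forward_form).
Premise 4, O(¬lower_boom → forward_form), contraposes to O(¬forward_form → lower_boom); with O(¬forward_form) we get O(lower_boom).
Premise 6 is O(lower_boom → ¬report_report); since O(lower_boom), deontic closure gives O(¬report_report).
Premise 5 is O(inspect_voucher → report_report); contrapositively O(¬report_report → ¬inspect_voucher). Since O(¬report_report) holds, K gives O(¬inspect_voucher).
Applying K to premise 1 (O(¬inspect_voucher → reconcile_deed)) and O(¬inspect_voucher) yields O(reconcile_deed).
Premises 3, 7, 8, 9, 10 do not contribute to this derivation.
Hence reconcile_deed is obligatory.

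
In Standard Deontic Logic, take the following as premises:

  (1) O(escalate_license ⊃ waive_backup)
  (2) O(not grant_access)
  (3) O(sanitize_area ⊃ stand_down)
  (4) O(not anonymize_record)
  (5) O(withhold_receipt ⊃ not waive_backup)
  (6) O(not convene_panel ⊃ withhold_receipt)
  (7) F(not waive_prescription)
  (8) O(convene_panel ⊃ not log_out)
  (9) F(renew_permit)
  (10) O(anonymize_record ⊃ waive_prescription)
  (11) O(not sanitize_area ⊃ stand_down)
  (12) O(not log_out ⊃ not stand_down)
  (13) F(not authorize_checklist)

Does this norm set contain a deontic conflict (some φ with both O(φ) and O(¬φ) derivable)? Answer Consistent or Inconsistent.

Consistent

Premise 10 is O(anonymize_record ⊃ waive_prescription); even if O(waive_prescription) held, inferring O(anonymize_record) would be affirming the consequent — invalid.
So O(anonymize_record) is not derivable, and the apparent clash with O(not anonymize_record) does not arise.
A world satisfying every obligation exists (e.g. anonymize_record=false, authorize_checklist=true, convene_panel=false, escalate_license=false, grant_access=false, log_out=true, renew_permit=false, sanitize_area=false, stand_down=true, waive_backup=false, waive_prescription=true, withhold_receipt=true); no atom is both obligatory and forbidden, so the set is consistent.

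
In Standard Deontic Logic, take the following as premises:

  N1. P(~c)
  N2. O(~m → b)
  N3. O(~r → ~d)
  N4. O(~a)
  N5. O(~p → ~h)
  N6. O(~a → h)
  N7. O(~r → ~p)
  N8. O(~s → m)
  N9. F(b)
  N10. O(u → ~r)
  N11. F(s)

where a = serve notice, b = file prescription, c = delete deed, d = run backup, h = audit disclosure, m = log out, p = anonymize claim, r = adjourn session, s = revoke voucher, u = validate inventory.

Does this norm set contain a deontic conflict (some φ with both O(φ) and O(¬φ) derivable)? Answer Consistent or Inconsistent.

Premise 2 is O(~m → b), but O(~m) is not derivable from the premises, so it does not yield O(b).
So O(b) is not derivable, and the apparent clash with O(~b) does not arise.
A world satisfying every obligation exists (e.g. a=false, b=false, c=false, d=false, h=true, m=true, p=true, r=true, s=false, u=false); no atom is both obligatory and forbidden, so the set is consistent.

Consistent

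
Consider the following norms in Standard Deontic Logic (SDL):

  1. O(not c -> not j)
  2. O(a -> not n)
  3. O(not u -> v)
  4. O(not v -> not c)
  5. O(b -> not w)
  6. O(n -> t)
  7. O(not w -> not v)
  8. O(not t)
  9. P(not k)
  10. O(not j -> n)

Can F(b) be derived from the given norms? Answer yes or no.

Yes

Premise 8 gives O(not t).
Premise 6 is O(n -> t); contrapositively O(not t -> not n). Since O(not t) holds, K gives O(not n).
The contrapositive of premise 10 (O(not j -> n)) is O(not n -> j), and O(not n) is already established, so O(j).
The contrapositive of premise 1 (O(not c -> not j)) is O(j -> c), and O(j) is already established, so O(c).
Premise 4, O(not v -> not c), contraposes to O(c -> v); with O(c) we get O(v).
Premise 7 is O(not w -> not v); contrapositively O(v -> w). Since O(v) holds, K gives O(w).
Premise 5 is O(b -> not w); contrapositively O(w -> not b). Since O(w) holds, K gives O(not b).
Premises 2, 3, 9 do not contribute to this derivation.
So O(not b) holds, i.e. F(b). The claim follows.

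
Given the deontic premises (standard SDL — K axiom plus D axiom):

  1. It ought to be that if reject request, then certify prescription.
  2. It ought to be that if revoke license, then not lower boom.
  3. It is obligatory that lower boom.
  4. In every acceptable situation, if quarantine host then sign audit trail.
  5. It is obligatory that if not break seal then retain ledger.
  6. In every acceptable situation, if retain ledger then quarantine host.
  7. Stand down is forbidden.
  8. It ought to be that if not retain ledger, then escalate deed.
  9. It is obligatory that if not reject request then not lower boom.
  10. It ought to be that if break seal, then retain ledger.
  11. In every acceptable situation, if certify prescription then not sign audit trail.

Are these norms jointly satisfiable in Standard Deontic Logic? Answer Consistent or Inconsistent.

Premises 5 and 10 are O(¬break_seal → retain_ledger) and O(break_seal → retain_ledger); every ideal world satisfies ¬break_seal or break_seal, so in either case retain_ledger holds — hence O(retain_ledger).
Applying K to premise 6 (O(retain_ledger → quarantine_host)) and O(retain_ledger) yields O(quarantine_host).
With premise 4, O(quarantine_host → sign_audit_trail), the K-axiom yields O(sign_audit_trail).
Premise 11, O(certify_prescription → ¬sign_audit_trail), contraposes to O(sign_audit_trail → ¬certify_prescription); with O(sign_audit_trail) we get O(¬certify_prescription).
Premise 1 is O(reject_request → certify_prescription); contrapositively O(¬certify_prescription → ¬reject_request). Since O(¬certify_prescription) holds, K gives O(¬reject_request).
With premise 9, O(¬reject_request → ¬lower_boom), the K-axiom yields O(¬lower_boom).
However, premise 3 gives O(lower_boom).
We now have both O(¬lower_boom) and O(lower_boom) — lower_boom is simultaneously obligatory and forbidden, violating the D-axiom.

Inconsistent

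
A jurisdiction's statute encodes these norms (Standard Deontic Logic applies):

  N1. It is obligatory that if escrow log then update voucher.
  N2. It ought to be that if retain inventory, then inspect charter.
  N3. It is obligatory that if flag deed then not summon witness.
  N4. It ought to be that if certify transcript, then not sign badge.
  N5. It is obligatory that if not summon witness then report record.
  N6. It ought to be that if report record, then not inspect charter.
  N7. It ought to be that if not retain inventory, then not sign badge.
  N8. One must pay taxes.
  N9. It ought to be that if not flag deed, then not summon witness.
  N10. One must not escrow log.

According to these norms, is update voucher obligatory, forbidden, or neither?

Premise 1 is O(escrow_log → update_voucher), but O(escrow_log) is not derivable from the premises, so it does not yield O(update_voucher).
No premise or chain of K-axiom applications forces O(update_voucher), and none forces O(¬update_voucher). So update_voucher is neither obligatory nor forbidden under these norms.

Neither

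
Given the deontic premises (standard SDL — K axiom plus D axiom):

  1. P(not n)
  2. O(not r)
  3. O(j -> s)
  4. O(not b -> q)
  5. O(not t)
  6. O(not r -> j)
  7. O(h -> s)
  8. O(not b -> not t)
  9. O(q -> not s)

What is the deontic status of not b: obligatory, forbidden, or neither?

Premise 2 gives O(not r).
Premise 6 is O(not r -> j); since O(not r), deontic closure gives O(j).
From O(j) and premise 3, O(j -> s), we obtain O(s).
Premise 9, O(q -> not s), contraposes to O(s -> not q); with O(s) we get O(not q).
Premise 4 is O(not b -> q); contrapositively O(not q -> b). Since O(not q) holds, K gives O(b).
Premises 1, 5, 7, 8 do not contribute to this derivation.
Thus O(b), which is F(not b): not b is forbidden.

Forbidden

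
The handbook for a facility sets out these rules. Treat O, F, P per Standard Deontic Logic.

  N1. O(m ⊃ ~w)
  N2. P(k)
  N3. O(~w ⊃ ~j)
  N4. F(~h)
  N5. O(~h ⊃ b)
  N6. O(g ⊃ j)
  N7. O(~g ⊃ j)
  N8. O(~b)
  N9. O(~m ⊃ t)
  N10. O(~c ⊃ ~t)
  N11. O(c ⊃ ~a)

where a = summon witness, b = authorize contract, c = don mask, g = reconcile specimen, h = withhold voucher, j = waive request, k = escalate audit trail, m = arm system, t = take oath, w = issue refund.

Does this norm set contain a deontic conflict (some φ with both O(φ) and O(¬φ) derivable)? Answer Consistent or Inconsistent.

Consistent

Premise 5 is O(~h ⊃ b), but O(~h) is not derivable from the premises, so it does not yield O(b).
So O(b) is not derivable, and the apparent clash with O(~b) does not arise.
A world satisfying every obligation exists (e.g. a=false, b=false, c=true, g=false, h=true, j=true, k=false, m=false, t=true, w=true); no atom is both obligatory and forbidden, so the set is consistent.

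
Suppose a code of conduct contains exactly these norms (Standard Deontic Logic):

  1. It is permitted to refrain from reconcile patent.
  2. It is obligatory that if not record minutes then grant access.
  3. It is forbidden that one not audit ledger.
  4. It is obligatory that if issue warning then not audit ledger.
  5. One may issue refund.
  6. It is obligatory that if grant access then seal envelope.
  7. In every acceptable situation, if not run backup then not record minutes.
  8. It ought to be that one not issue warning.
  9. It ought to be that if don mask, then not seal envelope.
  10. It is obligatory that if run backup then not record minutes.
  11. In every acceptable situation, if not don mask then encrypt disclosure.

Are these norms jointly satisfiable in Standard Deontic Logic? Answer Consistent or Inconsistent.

Premise 4 is O(issue_warning → ¬audit_ledger), but O(issue_warning) is not derivable from the premises, so it does not yield O(¬audit_ledger).
So O(¬audit_ledger) is not derivable, and the apparent clash with O(audit_ledger) does not arise.
A world satisfying every obligation exists (e.g. audit_ledger=true, don_mask=false, encrypt_disclosure=true, grant_access=true, issue_refund=false, issue_warning=false, reconcile_patent=false, record_minutes=false, run_backup=false, seal_envelope=true); no atom is both obligatory and forbidden, so the set is consistent.

Consistent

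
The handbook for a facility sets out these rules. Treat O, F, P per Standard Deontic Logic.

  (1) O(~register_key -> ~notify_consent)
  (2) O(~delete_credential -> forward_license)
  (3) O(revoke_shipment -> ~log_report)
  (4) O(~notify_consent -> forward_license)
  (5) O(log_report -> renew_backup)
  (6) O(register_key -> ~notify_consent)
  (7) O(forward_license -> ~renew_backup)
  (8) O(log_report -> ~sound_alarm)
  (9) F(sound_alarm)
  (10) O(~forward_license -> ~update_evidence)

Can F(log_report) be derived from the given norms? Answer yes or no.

Yes

Premises 1 and 6 are O(~register_key -> ~notify_consent) and O(register_key -> ~notify_consent); every ideal world satisfies ~register_key or register_key, so in either case ~notify_consent holds — hence O(~notify_consent).
Premise 4 is O(~notify_consent -> forward_license); since O(~notify_consent), deontic closure gives O(forward_license).
From O(forward_license) and premise 7, O(forward_license -> ~renew_backup), we obtain O(~renew_backup).
Premise 5 is O(log_report -> renew_backup); contrapositively O(~renew_backup -> ~log_report). Since O(~renew_backup) holds, K gives O(~log_report).
Premises 2, 3, 8, 9, 10 do not contribute to this derivation.
So O(~log_report) holds, i.e. F(log_report). The claim follows.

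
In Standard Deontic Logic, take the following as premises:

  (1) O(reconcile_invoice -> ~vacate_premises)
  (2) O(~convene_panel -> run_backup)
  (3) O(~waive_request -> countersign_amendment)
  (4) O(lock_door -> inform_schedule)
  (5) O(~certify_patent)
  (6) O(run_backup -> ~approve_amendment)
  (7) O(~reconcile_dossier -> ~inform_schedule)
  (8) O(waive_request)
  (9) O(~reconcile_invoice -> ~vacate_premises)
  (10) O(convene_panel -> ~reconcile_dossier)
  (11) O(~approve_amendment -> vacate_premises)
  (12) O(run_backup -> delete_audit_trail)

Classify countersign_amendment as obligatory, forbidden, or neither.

Neither

Premise 3 is O(~waive_request -> countersign_amendment), but O(~waive_request) is not derivable from the premises, so it does not yield O(countersign_amendment).
No premise or chain of K-axiom applications forces O(countersign_amendment), and none forces O(~countersign_amendment). So countersign_amendment is neither obligatory nor forbidden under these norms.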